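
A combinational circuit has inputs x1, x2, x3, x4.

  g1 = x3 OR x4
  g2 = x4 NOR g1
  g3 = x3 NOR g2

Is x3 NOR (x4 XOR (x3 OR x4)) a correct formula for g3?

No

g1 = x3 OR x4
g2 = x4 NOR g1 = x4 NOR (x3 OR x4)
g3 = x3 NOR g2 = x3 NOR (x4 NOR (x3 OR x4))
At x1=0, x2=0, x3=0, x4=0: circuit gives 0, formula gives 1.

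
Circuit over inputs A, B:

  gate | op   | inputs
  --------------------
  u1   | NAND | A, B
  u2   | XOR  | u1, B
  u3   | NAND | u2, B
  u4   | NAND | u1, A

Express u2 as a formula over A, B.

u1 = A NAND B
u2 = u1 XOR B = (A NAND B) XOR B

(A NAND B) XOR B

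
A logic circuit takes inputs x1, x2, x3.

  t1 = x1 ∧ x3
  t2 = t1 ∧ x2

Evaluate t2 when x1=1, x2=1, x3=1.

1

t1 = 1 ∧ 1 = 1
t2 = 1 ∧ 1 = 1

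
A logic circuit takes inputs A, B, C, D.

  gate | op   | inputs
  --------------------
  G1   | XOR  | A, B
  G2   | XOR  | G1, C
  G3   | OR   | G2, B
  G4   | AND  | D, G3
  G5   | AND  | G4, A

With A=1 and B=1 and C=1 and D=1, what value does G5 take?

G1 = 1 XOR 1 = 0
G2 = 0 XOR 1 = 1
G3 = 1 OR 1 = 1
G4 = 1 AND 1 = 1
G5 = 1 AND 1 = 1

1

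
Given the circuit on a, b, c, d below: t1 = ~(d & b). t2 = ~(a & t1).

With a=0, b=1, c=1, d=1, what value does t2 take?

1

t1 = ~(1 & 1) = 0
t2 = ~(0 & 0) = 1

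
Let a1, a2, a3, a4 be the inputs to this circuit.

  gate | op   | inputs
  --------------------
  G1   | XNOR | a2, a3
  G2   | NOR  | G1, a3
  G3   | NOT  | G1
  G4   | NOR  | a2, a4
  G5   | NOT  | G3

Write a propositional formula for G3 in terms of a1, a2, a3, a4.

NOT (a2 XNOR a3)

G1 = a2 XNOR a3
G3 = NOT G1 = NOT (a2 XNOR a3)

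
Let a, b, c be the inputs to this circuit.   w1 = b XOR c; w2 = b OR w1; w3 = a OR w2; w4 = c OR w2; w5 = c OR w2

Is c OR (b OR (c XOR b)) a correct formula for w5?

w1 = b XOR c
w2 = b OR w1 = b OR (b XOR c)
w5 = c OR w2 = c OR (b OR (b XOR c))
At a=0, b=0, c=0: circuit gives 0, formula gives 0.
At a=0, b=0, c=1: circuit gives 1, formula gives 1.
Agrees on all 8 inputs.

Yes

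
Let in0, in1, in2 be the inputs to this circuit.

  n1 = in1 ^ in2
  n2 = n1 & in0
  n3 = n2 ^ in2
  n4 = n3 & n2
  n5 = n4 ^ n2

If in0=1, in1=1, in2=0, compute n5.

0

n1 = 1 ^ 0 = 1
n2 = 1 & 1 = 1
n3 = 1 ^ 0 = 1
n4 = 1 & 1 = 1
n5 = 1 ^ 1 = 0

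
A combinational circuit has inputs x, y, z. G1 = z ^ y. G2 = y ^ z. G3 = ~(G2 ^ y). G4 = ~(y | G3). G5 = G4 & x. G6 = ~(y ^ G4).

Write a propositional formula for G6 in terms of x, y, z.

~(y ^ (~(y | (~((y ^ z) ^ y)))))

G2 = y ^ z
G3 = ~(G2 ^ y) = ~((y ^ z) ^ y)
G4 = ~(y | G3) = ~(y | (~((y ^ z) ^ y)))
G6 = ~(y ^ G4) = ~(y ^ (~(y | (~((y ^ z) ^ y)))))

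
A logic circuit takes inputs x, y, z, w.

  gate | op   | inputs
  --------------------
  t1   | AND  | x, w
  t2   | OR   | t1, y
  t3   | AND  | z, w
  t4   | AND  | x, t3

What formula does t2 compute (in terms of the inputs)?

t1 = x AND w
t2 = t1 OR y = (x AND w) OR y

(x AND w) OR y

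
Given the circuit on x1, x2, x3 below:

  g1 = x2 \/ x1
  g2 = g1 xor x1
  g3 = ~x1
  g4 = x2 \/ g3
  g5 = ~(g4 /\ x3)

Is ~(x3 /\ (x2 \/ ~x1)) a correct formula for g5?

g3 = ~x1
g4 = x2 \/ g3 = x2 \/ ~x1
g5 = ~(g4 /\ x3) = ~((x2 \/ ~x1) /\ x3)
At x1=0, x2=0, x3=1: circuit gives 0, formula gives 0.
At x1=0, x2=0, x3=0: circuit gives 1, formula gives 1.
Agrees on all 8 inputs.

Yes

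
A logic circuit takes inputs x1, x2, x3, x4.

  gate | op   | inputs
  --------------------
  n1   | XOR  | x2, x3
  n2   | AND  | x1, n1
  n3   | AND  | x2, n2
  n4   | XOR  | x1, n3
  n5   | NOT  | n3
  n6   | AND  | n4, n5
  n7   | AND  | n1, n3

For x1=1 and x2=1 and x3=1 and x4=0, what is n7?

0

n1 = 1 XOR 1 = 0
n2 = 1 AND 0 = 0
n3 = 1 AND 0 = 0
n7 = 0 AND 0 = 0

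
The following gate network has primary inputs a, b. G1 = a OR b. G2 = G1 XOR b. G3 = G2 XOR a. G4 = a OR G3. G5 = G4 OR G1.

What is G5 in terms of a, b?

G1 = a OR b
G2 = G1 XOR b = (a OR b) XOR b
G3 = G2 XOR a = ((a OR b) XOR b) XOR a
G4 = a OR G3 = a OR (((a OR b) XOR b) XOR a)
G5 = G4 OR G1 = (a OR (((a OR b) XOR b) XOR a)) OR (a OR b)

(a OR (((a OR b) XOR b) XOR a)) OR (a OR b)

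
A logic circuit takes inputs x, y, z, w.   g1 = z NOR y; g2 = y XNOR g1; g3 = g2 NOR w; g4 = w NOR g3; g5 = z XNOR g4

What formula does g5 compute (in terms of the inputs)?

g1 = z NOR y
g2 = y XNOR g1 = y XNOR (z NOR y)
g3 = g2 NOR w = (y XNOR (z NOR y)) NOR w
g4 = w NOR g3 = w NOR ((y XNOR (z NOR y)) NOR w)
g5 = z XNOR g4 = z XNOR (w NOR ((y XNOR (z NOR y)) NOR w))

z XNOR (w NOR ((y XNOR (z NOR y)) NOR w))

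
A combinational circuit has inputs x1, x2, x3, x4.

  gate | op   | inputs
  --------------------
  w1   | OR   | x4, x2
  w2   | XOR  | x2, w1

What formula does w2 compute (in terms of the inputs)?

w1 = x4 OR x2
w2 = x2 XOR w1 = x2 XOR (x4 OR x2)

x2 XOR (x4 OR x2)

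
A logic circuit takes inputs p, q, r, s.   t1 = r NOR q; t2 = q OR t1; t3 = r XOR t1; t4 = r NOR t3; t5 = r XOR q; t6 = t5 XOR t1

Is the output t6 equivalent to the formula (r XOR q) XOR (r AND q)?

t1 = r NOR q
t5 = r XOR q
t6 = t5 XOR t1 = (r XOR q) XOR (r NOR q)
At p=0, q=0, r=0, s=0: circuit gives 1, formula gives 0.

No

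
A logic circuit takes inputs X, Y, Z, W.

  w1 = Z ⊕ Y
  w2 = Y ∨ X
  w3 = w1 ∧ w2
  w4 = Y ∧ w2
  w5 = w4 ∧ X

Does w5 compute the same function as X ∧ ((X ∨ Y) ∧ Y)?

w2 = Y ∨ X
w4 = Y ∧ w2 = Y ∧ (Y ∨ X)
w5 = w4 ∧ X = (Y ∧ (Y ∨ X)) ∧ X
At X=0, Y=0, Z=0, W=0: circuit gives 0, formula gives 0.
At X=1, Y=1, Z=0, W=0: circuit gives 1, formula gives 1.
Agrees on all 16 inputs.

Yes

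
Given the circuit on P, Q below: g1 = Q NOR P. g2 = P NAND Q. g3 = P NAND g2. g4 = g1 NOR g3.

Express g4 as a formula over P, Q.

g1 = Q NOR P
g2 = P NAND Q
g3 = P NAND g2 = P NAND (P NAND Q)
g4 = g1 NOR g3 = (Q NOR P) NOR (P NAND (P NAND Q))

(Q NOR P) NOR (P NAND (P NAND Q))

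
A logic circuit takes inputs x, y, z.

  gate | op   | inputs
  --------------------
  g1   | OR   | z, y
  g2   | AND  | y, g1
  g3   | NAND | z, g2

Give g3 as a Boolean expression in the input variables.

z NAND (y AND (z OR y))

g1 = z OR y
g2 = y AND g1 = y AND (z OR y)
g3 = z NAND g2 = z NAND (y AND (z OR y))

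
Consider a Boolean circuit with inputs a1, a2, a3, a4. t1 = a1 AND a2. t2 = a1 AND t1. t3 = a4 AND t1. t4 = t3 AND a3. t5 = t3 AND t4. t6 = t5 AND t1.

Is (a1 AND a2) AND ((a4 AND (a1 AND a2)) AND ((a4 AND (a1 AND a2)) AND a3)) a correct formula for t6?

Yes

t1 = a1 AND a2
t3 = a4 AND t1 = a4 AND (a1 AND a2)
t4 = t3 AND a3 = (a4 AND (a1 AND a2)) AND a3
t5 = t3 AND t4 = (a4 AND (a1 AND a2)) AND ((a4 AND (a1 AND a2)) AND a3)
t6 = t5 AND t1 = ((a4 AND (a1 AND a2)) AND ((a4 AND (a1 AND a2)) AND a3)) AND (a1 AND a2)
At a1=0, a2=0, a3=0, a4=0: circuit gives 0, formula gives 0.
At a1=1, a2=1, a3=1, a4=1: circuit gives 1, formula gives 1.
Agrees on all 16 inputs.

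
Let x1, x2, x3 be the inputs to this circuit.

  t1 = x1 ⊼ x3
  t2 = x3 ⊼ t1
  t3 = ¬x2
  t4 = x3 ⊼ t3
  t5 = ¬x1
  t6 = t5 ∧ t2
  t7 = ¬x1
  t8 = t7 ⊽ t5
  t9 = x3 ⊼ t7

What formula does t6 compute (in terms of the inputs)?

¬x1 ∧ (x3 ⊼ (x1 ⊼ x3))

t1 = x1 ⊼ x3
t2 = x3 ⊼ t1 = x3 ⊼ (x1 ⊼ x3)
t5 = ¬x1
t6 = t5 ∧ t2 = ¬x1 ∧ (x3 ⊼ (x1 ⊼ x3))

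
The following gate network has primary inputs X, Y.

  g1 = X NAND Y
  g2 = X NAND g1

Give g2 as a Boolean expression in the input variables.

g1 = X NAND Y
g2 = X NAND g1 = X NAND (X NAND Y)

X NAND (X NAND Y)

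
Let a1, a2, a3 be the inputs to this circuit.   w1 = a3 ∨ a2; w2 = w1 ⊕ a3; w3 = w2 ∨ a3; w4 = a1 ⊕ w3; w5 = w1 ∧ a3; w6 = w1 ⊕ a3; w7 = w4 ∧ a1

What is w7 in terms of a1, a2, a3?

w1 = a3 ∨ a2
w2 = w1 ⊕ a3 = (a3 ∨ a2) ⊕ a3
w3 = w2 ∨ a3 = ((a3 ∨ a2) ⊕ a3) ∨ a3
w4 = a1 ⊕ w3 = a1 ⊕ (((a3 ∨ a2) ⊕ a3) ∨ a3)
w7 = w4 ∧ a1 = (a1 ⊕ (((a3 ∨ a2) ⊕ a3) ∨ a3)) ∧ a1

(a1 ⊕ (((a3 ∨ a2) ⊕ a3) ∨ a3)) ∧ a1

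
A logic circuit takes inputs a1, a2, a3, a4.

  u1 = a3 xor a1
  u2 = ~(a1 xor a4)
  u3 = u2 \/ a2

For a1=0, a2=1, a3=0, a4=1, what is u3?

u2 = ~(0 xor 1) = 0
u3 = 0 \/ 1 = 1

1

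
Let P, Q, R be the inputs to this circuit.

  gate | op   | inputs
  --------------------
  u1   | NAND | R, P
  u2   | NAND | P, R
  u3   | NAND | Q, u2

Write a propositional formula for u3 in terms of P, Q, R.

u2 = P NAND R
u3 = Q NAND u2 = Q NAND (P NAND R)

Q NAND (P NAND R)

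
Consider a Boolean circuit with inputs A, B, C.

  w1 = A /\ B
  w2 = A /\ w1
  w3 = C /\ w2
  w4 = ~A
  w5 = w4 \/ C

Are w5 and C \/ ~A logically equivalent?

Yes

w4 = ~A
w5 = w4 \/ C = ~A \/ C
At A=1, B=0, C=0: circuit gives 0, formula gives 0.
At A=0, B=0, C=0: circuit gives 1, formula gives 1.
Agrees on all 8 inputs.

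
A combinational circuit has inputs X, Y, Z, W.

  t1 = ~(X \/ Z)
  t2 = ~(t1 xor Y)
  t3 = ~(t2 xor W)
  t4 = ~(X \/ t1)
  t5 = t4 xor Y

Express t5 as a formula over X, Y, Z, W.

t1 = ~(X \/ Z)
t4 = ~(X \/ t1) = ~(X \/ (~(X \/ Z)))
t5 = t4 xor Y = (~(X \/ (~(X \/ Z)))) xor Y

(~(X \/ (~(X \/ Z)))) xor Y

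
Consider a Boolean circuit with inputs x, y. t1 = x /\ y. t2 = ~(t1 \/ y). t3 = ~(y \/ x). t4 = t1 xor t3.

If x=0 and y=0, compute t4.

1

t1 = 0 /\ 0 = 0
t3 = ~(0 \/ 0) = 1
t4 = 0 xor 1 = 1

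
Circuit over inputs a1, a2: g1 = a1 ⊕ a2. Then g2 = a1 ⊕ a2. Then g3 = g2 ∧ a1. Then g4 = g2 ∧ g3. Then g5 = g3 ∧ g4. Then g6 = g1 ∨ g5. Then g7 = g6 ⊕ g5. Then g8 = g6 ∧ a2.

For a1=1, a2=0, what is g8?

0

g1 = 1 ⊕ 0 = 1
g2 = 1 ⊕ 0 = 1
g3 = 1 ∧ 1 = 1
g4 = 1 ∧ 1 = 1
g5 = 1 ∧ 1 = 1
g6 = 1 ∨ 1 = 1
g8 = 1 ∧ 0 = 0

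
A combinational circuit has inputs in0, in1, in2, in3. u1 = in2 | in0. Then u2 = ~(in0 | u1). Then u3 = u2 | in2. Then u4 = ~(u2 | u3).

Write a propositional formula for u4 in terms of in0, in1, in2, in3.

u1 = in2 | in0
u2 = ~(in0 | u1) = ~(in0 | (in2 | in0))
u3 = u2 | in2 = (~(in0 | (in2 | in0))) | in2
u4 = ~(u2 | u3) = ~((~(in0 | (in2 | in0))) | ((~(in0 | (in2 | in0))) | in2))

~((~(in0 | (in2 | in0))) | ((~(in0 | (in2 | in0))) | in2))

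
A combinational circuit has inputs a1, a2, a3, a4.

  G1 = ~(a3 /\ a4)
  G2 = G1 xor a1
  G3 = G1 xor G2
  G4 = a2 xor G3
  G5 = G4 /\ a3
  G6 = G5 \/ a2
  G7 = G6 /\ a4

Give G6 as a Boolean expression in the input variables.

G1 = ~(a3 /\ a4)
G2 = G1 xor a1 = (~(a3 /\ a4)) xor a1
G3 = G1 xor G2 = (~(a3 /\ a4)) xor ((~(a3 /\ a4)) xor a1)
G4 = a2 xor G3 = a2 xor ((~(a3 /\ a4)) xor ((~(a3 /\ a4)) xor a1))
G5 = G4 /\ a3 = (a2 xor ((~(a3 /\ a4)) xor ((~(a3 /\ a4)) xor a1))) /\ a3
G6 = G5 \/ a2 = ((a2 xor ((~(a3 /\ a4)) xor ((~(a3 /\ a4)) xor a1))) /\ a3) \/ a2

((a2 xor ((~(a3 /\ a4)) xor ((~(a3 /\ a4)) xor a1))) /\ a3) \/ a2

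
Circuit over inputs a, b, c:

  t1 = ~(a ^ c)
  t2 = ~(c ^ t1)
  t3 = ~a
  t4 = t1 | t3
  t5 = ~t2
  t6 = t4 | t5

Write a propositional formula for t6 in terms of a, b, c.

t1 = ~(a ^ c)
t2 = ~(c ^ t1) = ~(c ^ (~(a ^ c)))
t3 = ~a
t4 = t1 | t3 = (~(a ^ c)) | ~a
t5 = ~t2 = ~(~(c ^ (~(a ^ c))))
t6 = t4 | t5 = ((~(a ^ c)) | ~a) | ~(~(c ^ (~(a ^ c))))

((~(a ^ c)) | ~a) | ~(~(c ^ (~(a ^ c))))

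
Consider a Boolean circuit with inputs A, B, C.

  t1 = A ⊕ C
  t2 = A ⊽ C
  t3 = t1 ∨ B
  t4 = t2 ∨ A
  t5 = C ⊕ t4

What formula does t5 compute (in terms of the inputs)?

t2 = A ⊽ C
t4 = t2 ∨ A = (A ⊽ C) ∨ A
t5 = C ⊕ t4 = C ⊕ ((A ⊽ C) ∨ A)

C ⊕ ((A ⊽ C) ∨ A)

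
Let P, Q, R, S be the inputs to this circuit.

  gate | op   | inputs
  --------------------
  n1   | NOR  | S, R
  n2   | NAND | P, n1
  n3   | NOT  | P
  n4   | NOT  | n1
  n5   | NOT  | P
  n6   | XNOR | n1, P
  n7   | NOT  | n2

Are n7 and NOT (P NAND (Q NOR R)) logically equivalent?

No

n1 = S NOR R
n2 = P NAND n1 = P NAND (S NOR R)
n7 = NOT n2 = NOT (P NAND (S NOR R))
At P=1, Q=0, R=0, S=1: circuit gives 0, formula gives 1.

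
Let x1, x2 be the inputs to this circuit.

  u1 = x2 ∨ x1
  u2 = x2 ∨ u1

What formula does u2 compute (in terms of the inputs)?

x2 ∨ (x2 ∨ x1)

u1 = x2 ∨ x1
u2 = x2 ∨ u1 = x2 ∨ (x2 ∨ x1)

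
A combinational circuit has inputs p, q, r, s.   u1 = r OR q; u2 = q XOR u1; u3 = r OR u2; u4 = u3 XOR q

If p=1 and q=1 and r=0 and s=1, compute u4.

u1 = 0 OR 1 = 1
u2 = 1 XOR 1 = 0
u3 = 0 OR 0 = 0
u4 = 0 XOR 1 = 1

1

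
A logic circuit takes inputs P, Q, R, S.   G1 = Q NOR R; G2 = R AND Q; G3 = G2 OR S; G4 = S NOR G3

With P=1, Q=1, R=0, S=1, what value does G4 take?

G2 = 0 AND 1 = 0
G3 = 0 OR 1 = 1
G4 = 1 NOR 1 = 0

0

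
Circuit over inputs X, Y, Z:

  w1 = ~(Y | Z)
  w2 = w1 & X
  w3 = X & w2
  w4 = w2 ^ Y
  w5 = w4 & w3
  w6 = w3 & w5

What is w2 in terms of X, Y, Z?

(~(Y | Z)) & X

w1 = ~(Y | Z)
w2 = w1 & X = (~(Y | Z)) & X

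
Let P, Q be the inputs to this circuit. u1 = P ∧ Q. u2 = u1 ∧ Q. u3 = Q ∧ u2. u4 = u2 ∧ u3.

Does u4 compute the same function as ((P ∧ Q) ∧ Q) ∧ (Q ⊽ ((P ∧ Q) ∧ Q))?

No

u1 = P ∧ Q
u2 = u1 ∧ Q = (P ∧ Q) ∧ Q
u3 = Q ∧ u2 = Q ∧ ((P ∧ Q) ∧ Q)
u4 = u2 ∧ u3 = ((P ∧ Q) ∧ Q) ∧ (Q ∧ ((P ∧ Q) ∧ Q))
At P=1, Q=1: circuit gives 1, formula gives 0.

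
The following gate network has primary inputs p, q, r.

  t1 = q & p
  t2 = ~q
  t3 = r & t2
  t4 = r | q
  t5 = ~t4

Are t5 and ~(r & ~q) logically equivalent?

t4 = r | q
t5 = ~t4 = ~(r | q)
At p=0, q=1, r=0: circuit gives 0, formula gives 1.

No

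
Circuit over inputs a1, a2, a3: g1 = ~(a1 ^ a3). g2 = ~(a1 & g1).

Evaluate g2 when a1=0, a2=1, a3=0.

1

g1 = ~(0 ^ 0) = 1
g2 = ~(0 & 1) = 1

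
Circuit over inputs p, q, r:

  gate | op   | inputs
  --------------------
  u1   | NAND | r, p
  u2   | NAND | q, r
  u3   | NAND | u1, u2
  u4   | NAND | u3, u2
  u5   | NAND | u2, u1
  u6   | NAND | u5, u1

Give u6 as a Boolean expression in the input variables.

u1 = r NAND p
u2 = q NAND r
u5 = u2 NAND u1 = (q NAND r) NAND (r NAND p)
u6 = u5 NAND u1 = ((q NAND r) NAND (r NAND p)) NAND (r NAND p)

((q NAND r) NAND (r NAND p)) NAND (r NAND p)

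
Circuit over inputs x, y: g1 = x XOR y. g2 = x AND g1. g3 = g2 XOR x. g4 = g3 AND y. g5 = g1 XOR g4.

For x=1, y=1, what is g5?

g1 = 1 XOR 1 = 0
g2 = 1 AND 0 = 0
g3 = 0 XOR 1 = 1
g4 = 1 AND 1 = 1
g5 = 0 XOR 1 = 1

1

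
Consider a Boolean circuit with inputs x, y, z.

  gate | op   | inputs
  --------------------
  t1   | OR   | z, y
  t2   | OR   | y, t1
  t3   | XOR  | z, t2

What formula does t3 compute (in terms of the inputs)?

z XOR (y OR (z OR y))

t1 = z OR y
t2 = y OR t1 = y OR (z OR y)
t3 = z XOR t2 = z XOR (y OR (z OR y))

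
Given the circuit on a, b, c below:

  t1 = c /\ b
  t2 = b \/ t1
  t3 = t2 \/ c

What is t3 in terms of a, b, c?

t1 = c /\ b
t2 = b \/ t1 = b \/ (c /\ b)
t3 = t2 \/ c = (b \/ (c /\ b)) \/ c

(b \/ (c /\ b)) \/ c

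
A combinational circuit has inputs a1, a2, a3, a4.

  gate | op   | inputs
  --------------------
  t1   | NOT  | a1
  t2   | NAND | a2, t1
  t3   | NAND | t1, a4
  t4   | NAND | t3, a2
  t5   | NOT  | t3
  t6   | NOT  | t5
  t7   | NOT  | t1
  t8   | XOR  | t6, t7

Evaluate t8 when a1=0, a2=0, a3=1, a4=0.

t1 = NOT 0 = 1
t3 = 1 NAND 0 = 1
t5 = NOT 1 = 0
t6 = NOT 0 = 1
t7 = NOT 1 = 0
t8 = 1 XOR 0 = 1

1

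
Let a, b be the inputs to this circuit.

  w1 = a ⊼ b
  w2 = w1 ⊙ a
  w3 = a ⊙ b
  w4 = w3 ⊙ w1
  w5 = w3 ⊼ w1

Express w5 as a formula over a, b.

w1 = a ⊼ b
w3 = a ⊙ b
w5 = w3 ⊼ w1 = (a ⊙ b) ⊼ (a ⊼ b)

(a ⊙ b) ⊼ (a ⊼ b)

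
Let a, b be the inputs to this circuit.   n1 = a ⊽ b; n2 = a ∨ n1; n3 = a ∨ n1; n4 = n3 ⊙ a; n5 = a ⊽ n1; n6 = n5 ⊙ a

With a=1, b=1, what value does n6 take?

0

n1 = 1 ⊽ 1 = 0
n5 = 1 ⊽ 0 = 0
n6 = 0 ⊙ 1 = 0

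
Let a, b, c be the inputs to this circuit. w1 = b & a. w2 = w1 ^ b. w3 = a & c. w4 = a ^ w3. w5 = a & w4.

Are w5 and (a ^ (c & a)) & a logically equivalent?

Yes

w3 = a & c
w4 = a ^ w3 = a ^ (a & c)
w5 = a & w4 = a & (a ^ (a & c))
At a=0, b=0, c=0: circuit gives 0, formula gives 0.
At a=1, b=0, c=0: circuit gives 1, formula gives 1.
Agrees on all 8 inputs.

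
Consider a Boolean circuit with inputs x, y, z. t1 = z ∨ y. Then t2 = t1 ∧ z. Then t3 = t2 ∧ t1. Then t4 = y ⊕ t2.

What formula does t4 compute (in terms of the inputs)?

y ⊕ ((z ∨ y) ∧ z)

t1 = z ∨ y
t2 = t1 ∧ z = (z ∨ y) ∧ z
t4 = y ⊕ t2 = y ⊕ ((z ∨ y) ∧ z)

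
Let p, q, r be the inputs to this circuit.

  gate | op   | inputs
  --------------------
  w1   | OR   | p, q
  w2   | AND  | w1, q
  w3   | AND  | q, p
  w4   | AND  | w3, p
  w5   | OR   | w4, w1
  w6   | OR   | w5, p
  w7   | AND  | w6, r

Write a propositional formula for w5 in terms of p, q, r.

w1 = p OR q
w3 = q AND p
w4 = w3 AND p = (q AND p) AND p
w5 = w4 OR w1 = ((q AND p) AND p) OR (p OR q)

((q AND p) AND p) OR (p OR q)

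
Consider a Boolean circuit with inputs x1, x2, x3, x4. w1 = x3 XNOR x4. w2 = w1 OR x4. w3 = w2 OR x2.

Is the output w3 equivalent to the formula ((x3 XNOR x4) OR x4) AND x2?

No

w1 = x3 XNOR x4
w2 = w1 OR x4 = (x3 XNOR x4) OR x4
w3 = w2 OR x2 = ((x3 XNOR x4) OR x4) OR x2
At x1=0, x2=0, x3=0, x4=0: circuit gives 1, formula gives 0.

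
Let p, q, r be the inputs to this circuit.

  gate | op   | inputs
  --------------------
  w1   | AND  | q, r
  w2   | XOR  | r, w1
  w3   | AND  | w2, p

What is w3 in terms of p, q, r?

(r XOR (q AND r)) AND p

w1 = q AND r
w2 = r XOR w1 = r XOR (q AND r)
w3 = w2 AND p = (r XOR (q AND r)) AND p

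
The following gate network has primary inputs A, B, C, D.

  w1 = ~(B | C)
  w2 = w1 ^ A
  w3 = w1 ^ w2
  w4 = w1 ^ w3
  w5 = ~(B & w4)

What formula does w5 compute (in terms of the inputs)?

w1 = ~(B | C)
w2 = w1 ^ A = (~(B | C)) ^ A
w3 = w1 ^ w2 = (~(B | C)) ^ ((~(B | C)) ^ A)
w4 = w1 ^ w3 = (~(B | C)) ^ ((~(B | C)) ^ ((~(B | C)) ^ A))
w5 = ~(B & w4) = ~(B & ((~(B | C)) ^ ((~(B | C)) ^ ((~(B | C)) ^ A))))

~(B & ((~(B | C)) ^ ((~(B | C)) ^ ((~(B | C)) ^ A))))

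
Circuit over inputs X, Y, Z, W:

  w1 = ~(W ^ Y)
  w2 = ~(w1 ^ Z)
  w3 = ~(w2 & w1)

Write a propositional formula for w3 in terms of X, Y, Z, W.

~((~((~(W ^ Y)) ^ Z)) & (~(W ^ Y)))

w1 = ~(W ^ Y)
w2 = ~(w1 ^ Z) = ~((~(W ^ Y)) ^ Z)
w3 = ~(w2 & w1) = ~((~((~(W ^ Y)) ^ Z)) & (~(W ^ Y)))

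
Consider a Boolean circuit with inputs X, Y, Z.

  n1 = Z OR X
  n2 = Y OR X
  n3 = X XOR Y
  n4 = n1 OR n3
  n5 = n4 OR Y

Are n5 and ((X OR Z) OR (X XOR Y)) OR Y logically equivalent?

n1 = Z OR X
n3 = X XOR Y
n4 = n1 OR n3 = (Z OR X) OR (X XOR Y)
n5 = n4 OR Y = ((Z OR X) OR (X XOR Y)) OR Y
At X=0, Y=0, Z=0: circuit gives 0, formula gives 0.
At X=0, Y=0, Z=1: circuit gives 1, formula gives 1.
Agrees on all 8 inputs.

Yes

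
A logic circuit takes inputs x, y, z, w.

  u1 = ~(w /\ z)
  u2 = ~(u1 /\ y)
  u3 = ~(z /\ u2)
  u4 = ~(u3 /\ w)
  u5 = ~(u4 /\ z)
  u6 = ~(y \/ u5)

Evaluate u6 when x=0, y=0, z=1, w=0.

u1 = ~(0 /\ 1) = 1
u2 = ~(1 /\ 0) = 1
u3 = ~(1 /\ 1) = 0
u4 = ~(0 /\ 0) = 1
u5 = ~(1 /\ 1) = 0
u6 = ~(0 \/ 0) = 1

1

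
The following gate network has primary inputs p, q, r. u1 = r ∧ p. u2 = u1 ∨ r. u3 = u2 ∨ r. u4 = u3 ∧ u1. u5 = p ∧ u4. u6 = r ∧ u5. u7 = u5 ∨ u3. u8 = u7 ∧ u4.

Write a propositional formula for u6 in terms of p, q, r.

r ∧ (p ∧ ((((r ∧ p) ∨ r) ∨ r) ∧ (r ∧ p)))

u1 = r ∧ p
u2 = u1 ∨ r = (r ∧ p) ∨ r
u3 = u2 ∨ r = ((r ∧ p) ∨ r) ∨ r
u4 = u3 ∧ u1 = (((r ∧ p) ∨ r) ∨ r) ∧ (r ∧ p)
u5 = p ∧ u4 = p ∧ ((((r ∧ p) ∨ r) ∨ r) ∧ (r ∧ p))
u6 = r ∧ u5 = r ∧ (p ∧ ((((r ∧ p) ∨ r) ∨ r) ∧ (r ∧ p)))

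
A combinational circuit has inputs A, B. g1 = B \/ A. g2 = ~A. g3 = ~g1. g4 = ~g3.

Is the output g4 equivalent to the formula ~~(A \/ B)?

Yes

g1 = B \/ A
g3 = ~g1 = ~(B \/ A)
g4 = ~g3 = ~~(B \/ A)
At A=0, B=0: circuit gives 0, formula gives 0.
At A=0, B=1: circuit gives 1, formula gives 1.
Agrees on all 4 inputs.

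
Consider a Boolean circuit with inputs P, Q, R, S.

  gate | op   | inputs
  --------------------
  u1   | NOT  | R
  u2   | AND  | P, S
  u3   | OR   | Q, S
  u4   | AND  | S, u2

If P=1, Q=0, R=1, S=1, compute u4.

1

u2 = 1 AND 1 = 1
u4 = 1 AND 1 = 1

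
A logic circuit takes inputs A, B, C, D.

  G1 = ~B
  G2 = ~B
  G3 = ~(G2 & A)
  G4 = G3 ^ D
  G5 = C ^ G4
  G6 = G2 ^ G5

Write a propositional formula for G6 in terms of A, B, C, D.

G2 = ~B
G3 = ~(G2 & A) = ~(~B & A)
G4 = G3 ^ D = (~(~B & A)) ^ D
G5 = C ^ G4 = C ^ ((~(~B & A)) ^ D)
G6 = G2 ^ G5 = ~B ^ (C ^ ((~(~B & A)) ^ D))

~B ^ (C ^ ((~(~B & A)) ^ D))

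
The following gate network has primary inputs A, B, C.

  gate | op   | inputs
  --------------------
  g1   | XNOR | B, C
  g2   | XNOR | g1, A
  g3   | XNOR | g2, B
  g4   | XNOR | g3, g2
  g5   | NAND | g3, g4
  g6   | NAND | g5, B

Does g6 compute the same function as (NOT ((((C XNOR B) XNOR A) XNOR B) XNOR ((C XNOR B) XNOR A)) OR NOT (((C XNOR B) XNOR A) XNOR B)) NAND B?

Yes

g1 = B XNOR C
g2 = g1 XNOR A = (B XNOR C) XNOR A
g3 = g2 XNOR B = ((B XNOR C) XNOR A) XNOR B
g4 = g3 XNOR g2 = (((B XNOR C) XNOR A) XNOR B) XNOR ((B XNOR C) XNOR A)
g5 = g3 NAND g4 = (((B XNOR C) XNOR A) XNOR B) NAND ((((B XNOR C) XNOR A) XNOR B) XNOR ((B XNOR C) XNOR A))
g6 = g5 NAND B = ((((B XNOR C) XNOR A) XNOR B) NAND ((((B XNOR C) XNOR A) XNOR B) XNOR ((B XNOR C) XNOR A))) NAND B
At A=0, B=1, C=1: circuit gives 0, formula gives 0.
At A=0, B=0, C=0: circuit gives 1, formula gives 1.
Agrees on all 8 inputs.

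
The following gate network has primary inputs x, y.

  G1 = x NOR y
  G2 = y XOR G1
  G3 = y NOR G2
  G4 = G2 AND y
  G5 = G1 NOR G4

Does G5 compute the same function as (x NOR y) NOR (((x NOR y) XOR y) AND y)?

G1 = x NOR y
G2 = y XOR G1 = y XOR (x NOR y)
G4 = G2 AND y = (y XOR (x NOR y)) AND y
G5 = G1 NOR G4 = (x NOR y) NOR ((y XOR (x NOR y)) AND y)
At x=0, y=0: circuit gives 0, formula gives 0.
At x=1, y=0: circuit gives 1, formula gives 1.
Agrees on all 4 inputs.

Yes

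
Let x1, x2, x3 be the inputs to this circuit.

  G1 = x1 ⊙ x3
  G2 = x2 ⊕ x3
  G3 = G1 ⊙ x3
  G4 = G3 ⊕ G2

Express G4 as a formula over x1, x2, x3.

G1 = x1 ⊙ x3
G2 = x2 ⊕ x3
G3 = G1 ⊙ x3 = (x1 ⊙ x3) ⊙ x3
G4 = G3 ⊕ G2 = ((x1 ⊙ x3) ⊙ x3) ⊕ (x2 ⊕ x3)

((x1 ⊙ x3) ⊙ x3) ⊕ (x2 ⊕ x3)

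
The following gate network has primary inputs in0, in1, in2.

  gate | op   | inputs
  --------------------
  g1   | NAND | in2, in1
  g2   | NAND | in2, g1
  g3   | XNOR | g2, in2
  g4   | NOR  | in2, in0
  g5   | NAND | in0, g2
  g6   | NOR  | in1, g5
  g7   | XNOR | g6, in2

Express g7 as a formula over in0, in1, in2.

(in1 NOR (in0 NAND (in2 NAND (in2 NAND in1)))) XNOR in2

g1 = in2 NAND in1
g2 = in2 NAND g1 = in2 NAND (in2 NAND in1)
g5 = in0 NAND g2 = in0 NAND (in2 NAND (in2 NAND in1))
g6 = in1 NOR g5 = in1 NOR (in0 NAND (in2 NAND (in2 NAND in1)))
g7 = g6 XNOR in2 = (in1 NOR (in0 NAND (in2 NAND (in2 NAND in1)))) XNOR in2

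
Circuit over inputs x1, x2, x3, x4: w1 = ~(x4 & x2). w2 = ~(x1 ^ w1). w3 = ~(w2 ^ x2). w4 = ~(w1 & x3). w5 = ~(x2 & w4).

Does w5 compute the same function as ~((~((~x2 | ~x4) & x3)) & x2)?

w1 = ~(x4 & x2)
w4 = ~(w1 & x3) = ~((~(x4 & x2)) & x3)
w5 = ~(x2 & w4) = ~(x2 & (~((~(x4 & x2)) & x3)))
At x1=0, x2=1, x3=0, x4=0: circuit gives 0, formula gives 0.
At x1=0, x2=0, x3=0, x4=0: circuit gives 1, formula gives 1.
Agrees on all 16 inputs.

Yes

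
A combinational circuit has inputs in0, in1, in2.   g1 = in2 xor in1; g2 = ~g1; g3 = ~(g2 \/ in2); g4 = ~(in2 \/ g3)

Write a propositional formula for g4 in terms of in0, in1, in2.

~(in2 \/ (~(~(in2 xor in1) \/ in2)))

g1 = in2 xor in1
g2 = ~g1 = ~(in2 xor in1)
g3 = ~(g2 \/ in2) = ~(~(in2 xor in1) \/ in2)
g4 = ~(in2 \/ g3) = ~(in2 \/ (~(~(in2 xor in1) \/ in2)))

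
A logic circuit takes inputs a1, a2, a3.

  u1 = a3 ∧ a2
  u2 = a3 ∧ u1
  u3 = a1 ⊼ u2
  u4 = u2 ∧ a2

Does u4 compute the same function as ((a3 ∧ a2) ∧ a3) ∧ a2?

Yes

u1 = a3 ∧ a2
u2 = a3 ∧ u1 = a3 ∧ (a3 ∧ a2)
u4 = u2 ∧ a2 = (a3 ∧ (a3 ∧ a2)) ∧ a2
At a1=0, a2=0, a3=0: circuit gives 0, formula gives 0.
At a1=0, a2=1, a3=1: circuit gives 1, formula gives 1.
Agrees on all 8 inputs.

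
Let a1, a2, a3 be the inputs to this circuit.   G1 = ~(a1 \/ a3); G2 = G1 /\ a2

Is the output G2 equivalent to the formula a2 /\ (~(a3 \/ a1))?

Yes

G1 = ~(a1 \/ a3)
G2 = G1 /\ a2 = (~(a1 \/ a3)) /\ a2
At a1=0, a2=0, a3=0: circuit gives 0, formula gives 0.
At a1=0, a2=1, a3=0: circuit gives 1, formula gives 1.
Agrees on all 8 inputs.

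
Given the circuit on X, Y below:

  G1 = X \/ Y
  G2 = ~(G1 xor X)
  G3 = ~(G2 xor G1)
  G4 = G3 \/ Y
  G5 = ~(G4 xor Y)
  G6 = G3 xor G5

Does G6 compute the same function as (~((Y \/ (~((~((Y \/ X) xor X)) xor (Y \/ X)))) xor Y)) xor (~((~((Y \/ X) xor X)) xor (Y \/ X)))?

G1 = X \/ Y
G2 = ~(G1 xor X) = ~((X \/ Y) xor X)
G3 = ~(G2 xor G1) = ~((~((X \/ Y) xor X)) xor (X \/ Y))
G4 = G3 \/ Y = (~((~((X \/ Y) xor X)) xor (X \/ Y))) \/ Y
G5 = ~(G4 xor Y) = ~(((~((~((X \/ Y) xor X)) xor (X \/ Y))) \/ Y) xor Y)
G6 = G3 xor G5 = (~((~((X \/ Y) xor X)) xor (X \/ Y))) xor (~(((~((~((X \/ Y) xor X)) xor (X \/ Y))) \/ Y) xor Y))
At X=1, Y=1: circuit gives 0, formula gives 0.
At X=0, Y=0: circuit gives 1, formula gives 1.
Agrees on all 4 inputs.

Yes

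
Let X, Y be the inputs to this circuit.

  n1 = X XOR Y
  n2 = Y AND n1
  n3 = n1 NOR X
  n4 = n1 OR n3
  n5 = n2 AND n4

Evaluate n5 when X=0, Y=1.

1

n1 = 0 XOR 1 = 1
n2 = 1 AND 1 = 1
n3 = 1 NOR 0 = 0
n4 = 1 OR 0 = 1
n5 = 1 AND 1 = 1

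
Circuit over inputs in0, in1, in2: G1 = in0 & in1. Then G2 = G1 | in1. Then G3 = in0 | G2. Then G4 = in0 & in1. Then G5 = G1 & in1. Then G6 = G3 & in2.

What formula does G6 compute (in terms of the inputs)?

(in0 | ((in0 & in1) | in1)) & in2

G1 = in0 & in1
G2 = G1 | in1 = (in0 & in1) | in1
G3 = in0 | G2 = in0 | ((in0 & in1) | in1)
G6 = G3 & in2 = (in0 | ((in0 & in1) | in1)) & in2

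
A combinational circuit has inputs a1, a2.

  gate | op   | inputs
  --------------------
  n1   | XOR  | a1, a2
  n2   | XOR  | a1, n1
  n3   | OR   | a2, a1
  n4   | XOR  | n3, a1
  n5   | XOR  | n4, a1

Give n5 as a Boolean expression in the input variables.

n3 = a2 OR a1
n4 = n3 XOR a1 = (a2 OR a1) XOR a1
n5 = n4 XOR a1 = ((a2 OR a1) XOR a1) XOR a1

((a2 OR a1) XOR a1) XOR a1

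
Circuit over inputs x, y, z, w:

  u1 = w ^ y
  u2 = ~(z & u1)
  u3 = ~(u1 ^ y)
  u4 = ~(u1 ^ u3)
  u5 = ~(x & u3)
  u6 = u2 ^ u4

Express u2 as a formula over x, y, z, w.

u1 = w ^ y
u2 = ~(z & u1) = ~(z & (w ^ y))

~(z & (w ^ y))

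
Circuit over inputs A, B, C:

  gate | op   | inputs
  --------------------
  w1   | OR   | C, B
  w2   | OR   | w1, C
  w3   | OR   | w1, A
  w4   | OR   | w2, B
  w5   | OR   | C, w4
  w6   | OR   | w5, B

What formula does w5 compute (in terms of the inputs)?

w1 = C OR B
w2 = w1 OR C = (C OR B) OR C
w4 = w2 OR B = ((C OR B) OR C) OR B
w5 = C OR w4 = C OR (((C OR B) OR C) OR B)

C OR (((C OR B) OR C) OR B)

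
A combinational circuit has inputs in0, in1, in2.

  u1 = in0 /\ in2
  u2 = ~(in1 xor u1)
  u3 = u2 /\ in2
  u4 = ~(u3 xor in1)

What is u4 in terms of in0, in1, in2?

u1 = in0 /\ in2
u2 = ~(in1 xor u1) = ~(in1 xor (in0 /\ in2))
u3 = u2 /\ in2 = (~(in1 xor (in0 /\ in2))) /\ in2
u4 = ~(u3 xor in1) = ~(((~(in1 xor (in0 /\ in2))) /\ in2) xor in1)

~(((~(in1 xor (in0 /\ in2))) /\ in2) xor in1)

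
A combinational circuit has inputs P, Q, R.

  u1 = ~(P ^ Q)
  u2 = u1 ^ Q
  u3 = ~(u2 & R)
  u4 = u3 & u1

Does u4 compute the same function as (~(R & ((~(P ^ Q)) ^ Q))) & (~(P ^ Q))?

u1 = ~(P ^ Q)
u2 = u1 ^ Q = (~(P ^ Q)) ^ Q
u3 = ~(u2 & R) = ~(((~(P ^ Q)) ^ Q) & R)
u4 = u3 & u1 = (~(((~(P ^ Q)) ^ Q) & R)) & (~(P ^ Q))
At P=0, Q=0, R=1: circuit gives 0, formula gives 0.
At P=0, Q=0, R=0: circuit gives 1, formula gives 1.
Agrees on all 8 inputs.

Yes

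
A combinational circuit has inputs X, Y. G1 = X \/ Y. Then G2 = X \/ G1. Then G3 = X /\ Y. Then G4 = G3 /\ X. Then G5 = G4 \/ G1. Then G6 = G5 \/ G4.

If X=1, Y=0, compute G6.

1

G1 = 1 \/ 0 = 1
G3 = 1 /\ 0 = 0
G4 = 0 /\ 1 = 0
G5 = 0 \/ 1 = 1
G6 = 1 \/ 0 = 1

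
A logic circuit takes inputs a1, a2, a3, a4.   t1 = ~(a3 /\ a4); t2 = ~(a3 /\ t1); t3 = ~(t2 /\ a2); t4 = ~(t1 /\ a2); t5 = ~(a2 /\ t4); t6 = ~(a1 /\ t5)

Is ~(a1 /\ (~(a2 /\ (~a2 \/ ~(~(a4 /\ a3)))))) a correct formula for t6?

t1 = ~(a3 /\ a4)
t4 = ~(t1 /\ a2) = ~((~(a3 /\ a4)) /\ a2)
t5 = ~(a2 /\ t4) = ~(a2 /\ (~((~(a3 /\ a4)) /\ a2)))
t6 = ~(a1 /\ t5) = ~(a1 /\ (~(a2 /\ (~((~(a3 /\ a4)) /\ a2)))))
At a1=1, a2=0, a3=0, a4=0: circuit gives 0, formula gives 0.
At a1=0, a2=0, a3=0, a4=0: circuit gives 1, formula gives 1.
Agrees on all 16 inputs.

Yes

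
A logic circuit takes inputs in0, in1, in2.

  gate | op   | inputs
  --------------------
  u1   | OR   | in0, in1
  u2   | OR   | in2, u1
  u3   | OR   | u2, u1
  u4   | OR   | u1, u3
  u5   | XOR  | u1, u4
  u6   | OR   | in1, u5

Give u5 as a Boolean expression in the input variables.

u1 = in0 OR in1
u2 = in2 OR u1 = in2 OR (in0 OR in1)
u3 = u2 OR u1 = (in2 OR (in0 OR in1)) OR (in0 OR in1)
u4 = u1 OR u3 = (in0 OR in1) OR ((in2 OR (in0 OR in1)) OR (in0 OR in1))
u5 = u1 XOR u4 = (in0 OR in1) XOR ((in0 OR in1) OR ((in2 OR (in0 OR in1)) OR (in0 OR in1)))

(in0 OR in1) XOR ((in0 OR in1) OR ((in2 OR (in0 OR in1)) OR (in0 OR in1)))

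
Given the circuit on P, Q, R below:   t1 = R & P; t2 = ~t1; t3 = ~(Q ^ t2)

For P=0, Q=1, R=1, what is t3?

1

t1 = 1 & 0 = 0
t2 = ~0 = 1
t3 = ~(1 ^ 1) = 1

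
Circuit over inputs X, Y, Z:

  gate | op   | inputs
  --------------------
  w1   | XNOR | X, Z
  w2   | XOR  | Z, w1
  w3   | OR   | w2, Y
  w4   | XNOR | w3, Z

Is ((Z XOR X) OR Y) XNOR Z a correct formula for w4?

No

w1 = X XNOR Z
w2 = Z XOR w1 = Z XOR (X XNOR Z)
w3 = w2 OR Y = (Z XOR (X XNOR Z)) OR Y
w4 = w3 XNOR Z = ((Z XOR (X XNOR Z)) OR Y) XNOR Z
At X=0, Y=0, Z=0: circuit gives 0, formula gives 1.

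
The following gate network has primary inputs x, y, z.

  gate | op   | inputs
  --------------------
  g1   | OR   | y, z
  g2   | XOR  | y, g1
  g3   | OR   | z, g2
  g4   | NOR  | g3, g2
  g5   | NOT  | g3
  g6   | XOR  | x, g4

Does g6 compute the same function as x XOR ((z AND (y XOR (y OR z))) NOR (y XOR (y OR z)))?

No

g1 = y OR z
g2 = y XOR g1 = y XOR (y OR z)
g3 = z OR g2 = z OR (y XOR (y OR z))
g4 = g3 NOR g2 = (z OR (y XOR (y OR z))) NOR (y XOR (y OR z))
g6 = x XOR g4 = x XOR ((z OR (y XOR (y OR z))) NOR (y XOR (y OR z)))
At x=0, y=1, z=1: circuit gives 0, formula gives 1.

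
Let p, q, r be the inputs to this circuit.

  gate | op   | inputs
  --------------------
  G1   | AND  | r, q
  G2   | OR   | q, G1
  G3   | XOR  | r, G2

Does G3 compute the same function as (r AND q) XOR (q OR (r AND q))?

G1 = r AND q
G2 = q OR G1 = q OR (r AND q)
G3 = r XOR G2 = r XOR (q OR (r AND q))
At p=0, q=0, r=1: circuit gives 1, formula gives 0.

No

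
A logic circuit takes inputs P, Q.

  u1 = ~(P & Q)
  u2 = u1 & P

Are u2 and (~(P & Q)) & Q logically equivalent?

No

u1 = ~(P & Q)
u2 = u1 & P = (~(P & Q)) & P
At P=0, Q=1: circuit gives 0, formula gives 1.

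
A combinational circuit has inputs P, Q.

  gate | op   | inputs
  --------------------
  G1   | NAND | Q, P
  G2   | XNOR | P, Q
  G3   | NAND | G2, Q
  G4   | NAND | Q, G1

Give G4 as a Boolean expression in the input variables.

G1 = Q NAND P
G4 = Q NAND G1 = Q NAND (Q NAND P)

Q NAND (Q NAND P)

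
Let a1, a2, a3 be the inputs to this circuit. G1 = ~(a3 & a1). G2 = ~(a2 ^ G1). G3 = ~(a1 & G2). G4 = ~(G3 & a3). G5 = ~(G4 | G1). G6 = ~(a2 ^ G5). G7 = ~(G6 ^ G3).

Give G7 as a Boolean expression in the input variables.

G1 = ~(a3 & a1)
G2 = ~(a2 ^ G1) = ~(a2 ^ (~(a3 & a1)))
G3 = ~(a1 & G2) = ~(a1 & (~(a2 ^ (~(a3 & a1)))))
G4 = ~(G3 & a3) = ~((~(a1 & (~(a2 ^ (~(a3 & a1)))))) & a3)
G5 = ~(G4 | G1) = ~((~((~(a1 & (~(a2 ^ (~(a3 & a1)))))) & a3)) | (~(a3 & a1)))
G6 = ~(a2 ^ G5) = ~(a2 ^ (~((~((~(a1 & (~(a2 ^ (~(a3 & a1)))))) & a3)) | (~(a3 & a1)))))
G7 = ~(G6 ^ G3) = ~((~(a2 ^ (~((~((~(a1 & (~(a2 ^ (~(a3 & a1)))))) & a3)) | (~(a3 & a1)))))) ^ (~(a1 & (~(a2 ^ (~(a3 & a1)))))))

~((~(a2 ^ (~((~((~(a1 & (~(a2 ^ (~(a3 & a1)))))) & a3)) | (~(a3 & a1)))))) ^ (~(a1 & (~(a2 ^ (~(a3 & a1)))))))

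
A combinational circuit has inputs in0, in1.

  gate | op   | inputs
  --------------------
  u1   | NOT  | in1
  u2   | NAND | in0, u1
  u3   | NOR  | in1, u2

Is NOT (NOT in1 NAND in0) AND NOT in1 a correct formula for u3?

u1 = NOT in1
u2 = in0 NAND u1 = in0 NAND NOT in1
u3 = in1 NOR u2 = in1 NOR (in0 NAND NOT in1)
At in0=0, in1=0: circuit gives 0, formula gives 0.
At in0=1, in1=0: circuit gives 1, formula gives 1.
Agrees on all 4 inputs.

Yes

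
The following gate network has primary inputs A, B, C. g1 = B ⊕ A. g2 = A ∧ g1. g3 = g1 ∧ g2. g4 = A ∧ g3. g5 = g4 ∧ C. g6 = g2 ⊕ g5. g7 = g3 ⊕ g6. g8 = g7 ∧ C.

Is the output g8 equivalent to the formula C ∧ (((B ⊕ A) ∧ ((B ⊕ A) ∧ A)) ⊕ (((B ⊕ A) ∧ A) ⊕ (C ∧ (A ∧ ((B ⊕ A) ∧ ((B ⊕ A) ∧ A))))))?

Yes

g1 = B ⊕ A
g2 = A ∧ g1 = A ∧ (B ⊕ A)
g3 = g1 ∧ g2 = (B ⊕ A) ∧ (A ∧ (B ⊕ A))
g4 = A ∧ g3 = A ∧ ((B ⊕ A) ∧ (A ∧ (B ⊕ A)))
g5 = g4 ∧ C = (A ∧ ((B ⊕ A) ∧ (A ∧ (B ⊕ A)))) ∧ C
g6 = g2 ⊕ g5 = (A ∧ (B ⊕ A)) ⊕ ((A ∧ ((B ⊕ A) ∧ (A ∧ (B ⊕ A)))) ∧ C)
g7 = g3 ⊕ g6 = ((B ⊕ A) ∧ (A ∧ (B ⊕ A))) ⊕ ((A ∧ (B ⊕ A)) ⊕ ((A ∧ ((B ⊕ A) ∧ (A ∧ (B ⊕ A)))) ∧ C))
g8 = g7 ∧ C = (((B ⊕ A) ∧ (A ∧ (B ⊕ A))) ⊕ ((A ∧ (B ⊕ A)) ⊕ ((A ∧ ((B ⊕ A) ∧ (A ∧ (B ⊕ A)))) ∧ C))) ∧ C
At A=0, B=0, C=0: circuit gives 0, formula gives 0.
At A=1, B=0, C=1: circuit gives 1, formula gives 1.
Agrees on all 8 inputs.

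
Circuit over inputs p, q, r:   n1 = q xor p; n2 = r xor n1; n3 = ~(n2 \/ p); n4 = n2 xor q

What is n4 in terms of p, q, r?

n1 = q xor p
n2 = r xor n1 = r xor (q xor p)
n4 = n2 xor q = (r xor (q xor p)) xor q

(r xor (q xor p)) xor q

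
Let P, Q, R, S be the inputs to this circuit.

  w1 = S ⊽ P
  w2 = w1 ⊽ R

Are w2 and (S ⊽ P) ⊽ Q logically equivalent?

No

w1 = S ⊽ P
w2 = w1 ⊽ R = (S ⊽ P) ⊽ R
At P=0, Q=0, R=1, S=1: circuit gives 0, formula gives 1.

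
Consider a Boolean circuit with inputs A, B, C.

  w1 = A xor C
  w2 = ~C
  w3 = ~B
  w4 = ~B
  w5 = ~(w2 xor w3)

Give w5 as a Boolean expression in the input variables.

w2 = ~C
w3 = ~B
w5 = ~(w2 xor w3) = ~(~C xor ~B)

~(~C xor ~B)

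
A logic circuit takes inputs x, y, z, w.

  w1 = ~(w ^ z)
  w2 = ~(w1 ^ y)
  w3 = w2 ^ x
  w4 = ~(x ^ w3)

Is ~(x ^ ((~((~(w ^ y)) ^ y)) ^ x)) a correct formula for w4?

w1 = ~(w ^ z)
w2 = ~(w1 ^ y) = ~((~(w ^ z)) ^ y)
w3 = w2 ^ x = (~((~(w ^ z)) ^ y)) ^ x
w4 = ~(x ^ w3) = ~(x ^ ((~((~(w ^ z)) ^ y)) ^ x))
At x=0, y=0, z=1, w=0: circuit gives 0, formula gives 1.

No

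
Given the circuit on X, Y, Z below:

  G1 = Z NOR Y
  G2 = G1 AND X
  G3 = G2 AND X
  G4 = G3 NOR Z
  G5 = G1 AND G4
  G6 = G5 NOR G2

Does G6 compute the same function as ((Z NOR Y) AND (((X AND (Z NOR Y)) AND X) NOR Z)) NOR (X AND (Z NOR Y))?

Yes

G1 = Z NOR Y
G2 = G1 AND X = (Z NOR Y) AND X
G3 = G2 AND X = ((Z NOR Y) AND X) AND X
G4 = G3 NOR Z = (((Z NOR Y) AND X) AND X) NOR Z
G5 = G1 AND G4 = (Z NOR Y) AND ((((Z NOR Y) AND X) AND X) NOR Z)
G6 = G5 NOR G2 = ((Z NOR Y) AND ((((Z NOR Y) AND X) AND X) NOR Z)) NOR ((Z NOR Y) AND X)
At X=0, Y=0, Z=0: circuit gives 0, formula gives 0.
At X=0, Y=0, Z=1: circuit gives 1, formula gives 1.
Agrees on all 8 inputs.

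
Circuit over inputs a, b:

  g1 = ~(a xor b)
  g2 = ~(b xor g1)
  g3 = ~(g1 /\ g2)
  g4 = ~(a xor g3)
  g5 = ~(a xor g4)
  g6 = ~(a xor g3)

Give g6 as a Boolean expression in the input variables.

~(a xor (~((~(a xor b)) /\ (~(b xor (~(a xor b)))))))

g1 = ~(a xor b)
g2 = ~(b xor g1) = ~(b xor (~(a xor b)))
g3 = ~(g1 /\ g2) = ~((~(a xor b)) /\ (~(b xor (~(a xor b)))))
g6 = ~(a xor g3) = ~(a xor (~((~(a xor b)) /\ (~(b xor (~(a xor b)))))))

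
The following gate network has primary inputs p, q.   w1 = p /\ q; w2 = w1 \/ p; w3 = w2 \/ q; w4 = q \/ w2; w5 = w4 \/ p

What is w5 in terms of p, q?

w1 = p /\ q
w2 = w1 \/ p = (p /\ q) \/ p
w4 = q \/ w2 = q \/ ((p /\ q) \/ p)
w5 = w4 \/ p = (q \/ ((p /\ q) \/ p)) \/ p

(q \/ ((p /\ q) \/ p)) \/ p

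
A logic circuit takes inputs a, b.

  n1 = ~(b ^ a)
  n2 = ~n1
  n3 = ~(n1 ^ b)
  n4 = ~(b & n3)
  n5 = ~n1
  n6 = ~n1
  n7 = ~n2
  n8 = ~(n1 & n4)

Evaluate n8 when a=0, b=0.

0

n1 = ~(0 ^ 0) = 1
n3 = ~(1 ^ 0) = 0
n4 = ~(0 & 0) = 1
n8 = ~(1 & 1) = 0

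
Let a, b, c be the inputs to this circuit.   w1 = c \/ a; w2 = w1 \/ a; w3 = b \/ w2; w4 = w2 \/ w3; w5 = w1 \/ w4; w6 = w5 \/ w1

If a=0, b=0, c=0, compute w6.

w1 = 0 \/ 0 = 0
w2 = 0 \/ 0 = 0
w3 = 0 \/ 0 = 0
w4 = 0 \/ 0 = 0
w5 = 0 \/ 0 = 0
w6 = 0 \/ 0 = 0

0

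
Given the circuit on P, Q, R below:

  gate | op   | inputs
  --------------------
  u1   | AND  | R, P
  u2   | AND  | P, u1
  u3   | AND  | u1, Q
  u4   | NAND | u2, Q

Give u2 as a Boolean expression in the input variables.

P AND (R AND P)

u1 = R AND P
u2 = P AND u1 = P AND (R AND P)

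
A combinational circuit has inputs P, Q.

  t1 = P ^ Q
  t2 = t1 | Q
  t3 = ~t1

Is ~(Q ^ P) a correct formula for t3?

Yes

t1 = P ^ Q
t3 = ~t1 = ~(P ^ Q)
At P=0, Q=1: circuit gives 0, formula gives 0.
At P=0, Q=0: circuit gives 1, formula gives 1.
Agrees on all 4 inputs.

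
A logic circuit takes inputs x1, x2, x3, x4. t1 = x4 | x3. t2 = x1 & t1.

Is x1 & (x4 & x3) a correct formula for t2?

No

t1 = x4 | x3
t2 = x1 & t1 = x1 & (x4 | x3)
At x1=1, x2=0, x3=0, x4=1: circuit gives 1, formula gives 0.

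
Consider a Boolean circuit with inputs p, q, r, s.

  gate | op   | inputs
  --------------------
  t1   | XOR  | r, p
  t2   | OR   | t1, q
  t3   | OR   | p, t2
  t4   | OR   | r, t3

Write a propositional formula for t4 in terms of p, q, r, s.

t1 = r XOR p
t2 = t1 OR q = (r XOR p) OR q
t3 = p OR t2 = p OR ((r XOR p) OR q)
t4 = r OR t3 = r OR (p OR ((r XOR p) OR q))

r OR (p OR ((r XOR p) OR q))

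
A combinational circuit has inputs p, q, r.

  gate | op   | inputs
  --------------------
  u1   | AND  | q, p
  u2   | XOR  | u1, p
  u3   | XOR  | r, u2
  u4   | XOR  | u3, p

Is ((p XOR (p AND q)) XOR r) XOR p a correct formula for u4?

Yes

u1 = q AND p
u2 = u1 XOR p = (q AND p) XOR p
u3 = r XOR u2 = r XOR ((q AND p) XOR p)
u4 = u3 XOR p = (r XOR ((q AND p) XOR p)) XOR p
At p=0, q=0, r=0: circuit gives 0, formula gives 0.
At p=0, q=0, r=1: circuit gives 1, formula gives 1.
Agrees on all 8 inputs.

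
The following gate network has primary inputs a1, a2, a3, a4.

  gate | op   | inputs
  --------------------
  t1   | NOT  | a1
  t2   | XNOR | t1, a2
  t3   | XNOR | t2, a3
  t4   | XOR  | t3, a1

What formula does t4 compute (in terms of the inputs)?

((NOT a1 XNOR a2) XNOR a3) XOR a1

t1 = NOT a1
t2 = t1 XNOR a2 = NOT a1 XNOR a2
t3 = t2 XNOR a3 = (NOT a1 XNOR a2) XNOR a3
t4 = t3 XOR a1 = ((NOT a1 XNOR a2) XNOR a3) XOR a1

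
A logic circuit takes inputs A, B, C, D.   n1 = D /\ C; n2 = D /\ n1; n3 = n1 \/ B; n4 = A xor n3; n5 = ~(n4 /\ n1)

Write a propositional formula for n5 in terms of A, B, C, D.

n1 = D /\ C
n3 = n1 \/ B = (D /\ C) \/ B
n4 = A xor n3 = A xor ((D /\ C) \/ B)
n5 = ~(n4 /\ n1) = ~((A xor ((D /\ C) \/ B)) /\ (D /\ C))

~((A xor ((D /\ C) \/ B)) /\ (D /\ C))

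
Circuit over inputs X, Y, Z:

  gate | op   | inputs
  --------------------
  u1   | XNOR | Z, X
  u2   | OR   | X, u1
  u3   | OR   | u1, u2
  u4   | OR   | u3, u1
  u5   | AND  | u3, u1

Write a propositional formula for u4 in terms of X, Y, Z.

u1 = Z XNOR X
u2 = X OR u1 = X OR (Z XNOR X)
u3 = u1 OR u2 = (Z XNOR X) OR (X OR (Z XNOR X))
u4 = u3 OR u1 = ((Z XNOR X) OR (X OR (Z XNOR X))) OR (Z XNOR X)

((Z XNOR X) OR (X OR (Z XNOR X))) OR (Z XNOR X)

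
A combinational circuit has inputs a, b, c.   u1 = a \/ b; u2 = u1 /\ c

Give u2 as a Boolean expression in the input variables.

(a \/ b) /\ c

u1 = a \/ b
u2 = u1 /\ c = (a \/ b) /\ c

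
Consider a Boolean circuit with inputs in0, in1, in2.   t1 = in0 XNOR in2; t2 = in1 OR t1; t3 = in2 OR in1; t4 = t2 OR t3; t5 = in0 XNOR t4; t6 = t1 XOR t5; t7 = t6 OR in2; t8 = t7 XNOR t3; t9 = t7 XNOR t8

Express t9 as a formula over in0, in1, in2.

(((in0 XNOR in2) XOR (in0 XNOR ((in1 OR (in0 XNOR in2)) OR (in2 OR in1)))) OR in2) XNOR ((((in0 XNOR in2) XOR (in0 XNOR ((in1 OR (in0 XNOR in2)) OR (in2 OR in1)))) OR in2) XNOR (in2 OR in1))

t1 = in0 XNOR in2
t2 = in1 OR t1 = in1 OR (in0 XNOR in2)
t3 = in2 OR in1
t4 = t2 OR t3 = (in1 OR (in0 XNOR in2)) OR (in2 OR in1)
t5 = in0 XNOR t4 = in0 XNOR ((in1 OR (in0 XNOR in2)) OR (in2 OR in1))
t6 = t1 XOR t5 = (in0 XNOR in2) XOR (in0 XNOR ((in1 OR (in0 XNOR in2)) OR (in2 OR in1)))
t7 = t6 OR in2 = ((in0 XNOR in2) XOR (in0 XNOR ((in1 OR (in0 XNOR in2)) OR (in2 OR in1)))) OR in2
t8 = t7 XNOR t3 = (((in0 XNOR in2) XOR (in0 XNOR ((in1 OR (in0 XNOR in2)) OR (in2 OR in1)))) OR in2) XNOR (in2 OR in1)
t9 = t7 XNOR t8 = (((in0 XNOR in2) XOR (in0 XNOR ((in1 OR (in0 XNOR in2)) OR (in2 OR in1)))) OR in2) XNOR ((((in0 XNOR in2) XOR (in0 XNOR ((in1 OR (in0 XNOR in2)) OR (in2 OR in1)))) OR in2) XNOR (in2 OR in1))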